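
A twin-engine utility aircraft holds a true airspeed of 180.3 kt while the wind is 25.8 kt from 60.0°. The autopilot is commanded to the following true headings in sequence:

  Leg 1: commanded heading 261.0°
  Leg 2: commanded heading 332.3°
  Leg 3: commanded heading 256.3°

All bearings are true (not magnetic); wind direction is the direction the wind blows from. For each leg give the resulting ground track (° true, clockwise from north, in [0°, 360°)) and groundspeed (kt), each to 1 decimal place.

Leg 1: heading 261.0°; drift -2.6° → track 258.4°, groundspeed 204.6 kt
Leg 2: heading 332.3°; drift -8.2° → track 324.1°, groundspeed 181.1 kt
Leg 3: heading 256.3°; drift -2.0° → track 254.3°, groundspeed 205.2 kt

Leg 1: track=258.4°, groundspeed=204.6 kt
Leg 2: track=324.1°, groundspeed=181.1 kt
Leg 3: track=254.3°, groundspeed=205.2 kt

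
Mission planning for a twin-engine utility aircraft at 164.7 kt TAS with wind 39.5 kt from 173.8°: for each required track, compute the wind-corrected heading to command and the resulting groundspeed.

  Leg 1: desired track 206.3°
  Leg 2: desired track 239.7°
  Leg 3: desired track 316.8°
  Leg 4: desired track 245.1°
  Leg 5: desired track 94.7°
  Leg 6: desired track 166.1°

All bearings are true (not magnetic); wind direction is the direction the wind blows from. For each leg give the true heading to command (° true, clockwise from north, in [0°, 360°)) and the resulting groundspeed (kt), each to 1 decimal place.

Leg 1: desired track 206.3°; wind correction -7.4° → command heading 198.9°, groundspeed 130.0 kt
Leg 2: desired track 239.7°; wind correction -12.6° → command heading 227.1°, groundspeed 144.6 kt
Leg 3: desired track 316.8°; wind correction -8.3° → command heading 308.5°, groundspeed 194.5 kt
Leg 4: desired track 245.1°; wind correction -13.1° → command heading 232.0°, groundspeed 147.7 kt
Leg 5: desired track 94.7°; wind correction +13.6° → command heading 108.3°, groundspeed 152.6 kt
Leg 6: desired track 166.1°; wind correction +1.8° → command heading 167.9°, groundspeed 125.5 kt

Leg 1: heading=198.9°, groundspeed=130.0 kt
Leg 2: heading=227.1°, groundspeed=144.6 kt
Leg 3: heading=308.5°, groundspeed=194.5 kt
Leg 4: heading=232.0°, groundspeed=147.7 kt
Leg 5: heading=108.3°, groundspeed=152.6 kt
Leg 6: heading=167.9°, groundspeed=125.5 kt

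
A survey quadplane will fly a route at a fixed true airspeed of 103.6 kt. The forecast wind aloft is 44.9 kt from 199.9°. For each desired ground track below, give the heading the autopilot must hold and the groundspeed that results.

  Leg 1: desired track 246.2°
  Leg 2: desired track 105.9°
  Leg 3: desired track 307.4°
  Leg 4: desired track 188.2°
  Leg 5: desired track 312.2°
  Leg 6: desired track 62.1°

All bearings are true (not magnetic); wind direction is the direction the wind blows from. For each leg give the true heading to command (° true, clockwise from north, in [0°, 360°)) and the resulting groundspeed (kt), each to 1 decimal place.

Leg 1: heading=227.9°, groundspeed=67.4 kt
Leg 2: heading=131.5°, groundspeed=96.5 kt
Leg 3: heading=283.0°, groundspeed=107.8 kt
Leg 4: heading=193.2°, groundspeed=59.2 kt
Leg 5: heading=288.6°, groundspeed=111.9 kt
Leg 6: heading=79.0°, groundspeed=132.4 kt

Leg 1: desired track 246.2°; wind correction -18.3° → command heading 227.9°, groundspeed 67.4 kt
Leg 2: desired track 105.9°; wind correction +25.6° → command heading 131.5°, groundspeed 96.5 kt
Leg 3: desired track 307.4°; wind correction -24.4° → command heading 283.0°, groundspeed 107.8 kt
Leg 4: desired track 188.2°; wind correction +5.0° → command heading 193.2°, groundspeed 59.2 kt
Leg 5: desired track 312.2°; wind correction -23.6° → command heading 288.6°, groundspeed 111.9 kt
Leg 6: desired track 62.1°; wind correction +16.9° → command heading 79.0°, groundspeed 132.4 kt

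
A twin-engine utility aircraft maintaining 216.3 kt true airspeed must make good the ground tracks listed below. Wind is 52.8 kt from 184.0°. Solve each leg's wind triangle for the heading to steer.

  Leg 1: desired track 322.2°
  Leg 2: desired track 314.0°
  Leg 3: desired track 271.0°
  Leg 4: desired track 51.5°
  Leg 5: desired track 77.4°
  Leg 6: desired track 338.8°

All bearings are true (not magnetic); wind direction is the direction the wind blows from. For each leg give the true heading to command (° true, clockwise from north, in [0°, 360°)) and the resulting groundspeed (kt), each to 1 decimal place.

Leg 1: heading=312.8°, groundspeed=252.8 kt
Leg 2: heading=303.2°, groundspeed=246.4 kt
Leg 3: heading=256.9°, groundspeed=207.0 kt
Leg 4: heading=61.9°, groundspeed=248.4 kt
Leg 5: heading=90.9°, groundspeed=225.4 kt
Leg 6: heading=332.8°, groundspeed=262.9 kt

Leg 1: desired track 322.2°; wind correction -9.4° → command heading 312.8°, groundspeed 252.8 kt
Leg 2: desired track 314.0°; wind correction -10.8° → command heading 303.2°, groundspeed 246.4 kt
Leg 3: desired track 271.0°; wind correction -14.1° → command heading 256.9°, groundspeed 207.0 kt
Leg 4: desired track 51.5°; wind correction +10.4° → command heading 61.9°, groundspeed 248.4 kt
Leg 5: desired track 77.4°; wind correction +13.5° → command heading 90.9°, groundspeed 225.4 kt
Leg 6: desired track 338.8°; wind correction -6.0° → command heading 332.8°, groundspeed 262.9 kt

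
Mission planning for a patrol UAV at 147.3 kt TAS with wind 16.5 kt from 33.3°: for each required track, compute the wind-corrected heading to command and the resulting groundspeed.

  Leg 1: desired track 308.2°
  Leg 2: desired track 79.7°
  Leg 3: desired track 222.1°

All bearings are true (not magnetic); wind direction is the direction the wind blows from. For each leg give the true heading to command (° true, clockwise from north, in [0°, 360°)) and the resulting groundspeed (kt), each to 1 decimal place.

Leg 1: desired track 308.2°; wind correction +6.4° → command heading 314.6°, groundspeed 145.0 kt
Leg 2: desired track 79.7°; wind correction -4.7° → command heading 75.0°, groundspeed 135.4 kt
Leg 3: desired track 222.1°; wind correction +1.0° → command heading 223.1°, groundspeed 163.6 kt

Leg 1: heading=314.6°, groundspeed=145.0 kt
Leg 2: heading=75.0°, groundspeed=135.4 kt
Leg 3: heading=223.1°, groundspeed=163.6 kt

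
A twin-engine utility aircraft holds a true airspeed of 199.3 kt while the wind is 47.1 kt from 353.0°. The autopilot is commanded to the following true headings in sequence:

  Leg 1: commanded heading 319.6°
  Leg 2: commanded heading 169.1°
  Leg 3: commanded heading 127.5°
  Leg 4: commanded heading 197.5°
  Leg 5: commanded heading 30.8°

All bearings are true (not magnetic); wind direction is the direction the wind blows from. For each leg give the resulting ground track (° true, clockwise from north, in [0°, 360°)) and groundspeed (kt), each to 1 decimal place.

Leg 1: heading 319.6°; drift -9.2° → track 310.4°, groundspeed 162.1 kt
Leg 2: heading 169.1°; drift +0.7° → track 169.8°, groundspeed 246.3 kt
Leg 3: heading 127.5°; drift +8.2° → track 135.7°, groundspeed 234.7 kt
Leg 4: heading 197.5°; drift -4.6° → track 192.9°, groundspeed 242.9 kt
Leg 5: heading 30.8°; drift +10.1° → track 40.9°, groundspeed 164.6 kt

Leg 1: track=310.4°, groundspeed=162.1 kt
Leg 2: track=169.8°, groundspeed=246.3 kt
Leg 3: track=135.7°, groundspeed=234.7 kt
Leg 4: track=192.9°, groundspeed=242.9 kt
Leg 5: track=40.9°, groundspeed=164.6 kt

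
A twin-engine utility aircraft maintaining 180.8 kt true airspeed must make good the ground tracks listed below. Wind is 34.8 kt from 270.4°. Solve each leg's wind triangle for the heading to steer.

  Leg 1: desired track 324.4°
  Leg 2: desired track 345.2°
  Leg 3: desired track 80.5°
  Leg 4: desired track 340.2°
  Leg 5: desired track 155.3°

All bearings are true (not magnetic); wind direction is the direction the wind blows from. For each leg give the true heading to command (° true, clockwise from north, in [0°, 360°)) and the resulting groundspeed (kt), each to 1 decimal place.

Leg 1: desired track 324.4°; wind correction -9.0° → command heading 315.4°, groundspeed 158.1 kt
Leg 2: desired track 345.2°; wind correction -10.7° → command heading 334.5°, groundspeed 168.5 kt
Leg 3: desired track 80.5°; wind correction -1.9° → command heading 78.6°, groundspeed 215.0 kt
Leg 4: desired track 340.2°; wind correction -10.4° → command heading 329.8°, groundspeed 165.8 kt
Leg 5: desired track 155.3°; wind correction +10.0° → command heading 165.3°, groundspeed 192.8 kt

Leg 1: heading=315.4°, groundspeed=158.1 kt
Leg 2: heading=334.5°, groundspeed=168.5 kt
Leg 3: heading=78.6°, groundspeed=215.0 kt
Leg 4: heading=329.8°, groundspeed=165.8 kt
Leg 5: heading=165.3°, groundspeed=192.8 kt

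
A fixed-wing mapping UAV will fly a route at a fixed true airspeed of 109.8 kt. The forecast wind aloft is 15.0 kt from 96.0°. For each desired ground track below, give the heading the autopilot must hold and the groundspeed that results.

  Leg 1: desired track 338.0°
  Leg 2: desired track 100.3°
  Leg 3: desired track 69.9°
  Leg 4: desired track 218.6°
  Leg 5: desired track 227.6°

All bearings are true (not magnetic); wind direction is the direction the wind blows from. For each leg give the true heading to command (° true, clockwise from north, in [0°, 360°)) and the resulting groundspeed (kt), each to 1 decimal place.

Leg 1: heading=344.9°, groundspeed=116.0 kt
Leg 2: heading=99.7°, groundspeed=94.8 kt
Leg 3: heading=73.3°, groundspeed=96.1 kt
Leg 4: heading=212.0°, groundspeed=117.2 kt
Leg 5: heading=221.7°, groundspeed=119.2 kt

Leg 1: desired track 338.0°; wind correction +6.9° → command heading 344.9°, groundspeed 116.0 kt
Leg 2: desired track 100.3°; wind correction -0.6° → command heading 99.7°, groundspeed 94.8 kt
Leg 3: desired track 69.9°; wind correction +3.4° → command heading 73.3°, groundspeed 96.1 kt
Leg 4: desired track 218.6°; wind correction -6.6° → command heading 212.0°, groundspeed 117.2 kt
Leg 5: desired track 227.6°; wind correction -5.9° → command heading 221.7°, groundspeed 119.2 kt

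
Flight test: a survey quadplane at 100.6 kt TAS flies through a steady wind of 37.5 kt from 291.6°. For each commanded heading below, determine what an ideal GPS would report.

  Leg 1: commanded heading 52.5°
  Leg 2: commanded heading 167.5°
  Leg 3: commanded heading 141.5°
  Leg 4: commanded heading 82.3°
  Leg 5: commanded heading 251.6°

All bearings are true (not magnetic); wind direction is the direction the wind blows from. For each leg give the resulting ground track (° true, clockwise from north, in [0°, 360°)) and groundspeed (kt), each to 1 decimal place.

Leg 1: track=67.5°, groundspeed=124.1 kt
Leg 2: track=153.2°, groundspeed=125.5 kt
Leg 3: track=133.5°, groundspeed=134.4 kt
Leg 4: track=90.1°, groundspeed=134.6 kt
Leg 5: track=233.1°, groundspeed=75.8 kt

Leg 1: heading 52.5°; drift +15.0° → track 67.5°, groundspeed 124.1 kt
Leg 2: heading 167.5°; drift -14.3° → track 153.2°, groundspeed 125.5 kt
Leg 3: heading 141.5°; drift -8.0° → track 133.5°, groundspeed 134.4 kt
Leg 4: heading 82.3°; drift +7.8° → track 90.1°, groundspeed 134.6 kt
Leg 5: heading 251.6°; drift -18.5° → track 233.1°, groundspeed 75.8 kt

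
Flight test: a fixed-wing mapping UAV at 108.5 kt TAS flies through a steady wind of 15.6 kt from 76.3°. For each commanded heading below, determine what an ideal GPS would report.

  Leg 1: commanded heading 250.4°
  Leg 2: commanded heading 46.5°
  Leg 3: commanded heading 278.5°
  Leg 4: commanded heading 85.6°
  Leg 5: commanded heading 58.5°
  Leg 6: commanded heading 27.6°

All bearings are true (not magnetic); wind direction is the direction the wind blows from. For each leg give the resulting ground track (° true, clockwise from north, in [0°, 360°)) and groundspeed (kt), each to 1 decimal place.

Leg 1: heading 250.4°; drift +0.7° → track 251.1°, groundspeed 124.0 kt
Leg 2: heading 46.5°; drift -4.7° → track 41.8°, groundspeed 95.3 kt
Leg 3: heading 278.5°; drift -2.7° → track 275.8°, groundspeed 123.1 kt
Leg 4: heading 85.6°; drift +1.6° → track 87.2°, groundspeed 93.1 kt
Leg 5: heading 58.5°; drift -2.9° → track 55.6°, groundspeed 93.8 kt
Leg 6: heading 27.6°; drift -6.8° → track 20.8°, groundspeed 98.9 kt

Leg 1: track=251.1°, groundspeed=124.0 kt
Leg 2: track=41.8°, groundspeed=95.3 kt
Leg 3: track=275.8°, groundspeed=123.1 kt
Leg 4: track=87.2°, groundspeed=93.1 kt
Leg 5: track=55.6°, groundspeed=93.8 kt
Leg 6: track=20.8°, groundspeed=98.9 kt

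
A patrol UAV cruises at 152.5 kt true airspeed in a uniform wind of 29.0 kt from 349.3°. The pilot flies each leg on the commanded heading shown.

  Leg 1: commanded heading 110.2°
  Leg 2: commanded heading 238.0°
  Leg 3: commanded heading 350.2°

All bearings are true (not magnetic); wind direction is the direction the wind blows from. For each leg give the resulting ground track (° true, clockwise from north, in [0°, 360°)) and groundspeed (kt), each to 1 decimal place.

Leg 1: heading 110.2°; drift +8.5° → track 118.7°, groundspeed 169.2 kt
Leg 2: heading 238.0°; drift -9.4° → track 228.6°, groundspeed 165.3 kt
Leg 3: heading 350.2°; drift +0.2° → track 350.4°, groundspeed 123.5 kt

Leg 1: track=118.7°, groundspeed=169.2 kt
Leg 2: track=228.6°, groundspeed=165.3 kt
Leg 3: track=350.4°, groundspeed=123.5 kt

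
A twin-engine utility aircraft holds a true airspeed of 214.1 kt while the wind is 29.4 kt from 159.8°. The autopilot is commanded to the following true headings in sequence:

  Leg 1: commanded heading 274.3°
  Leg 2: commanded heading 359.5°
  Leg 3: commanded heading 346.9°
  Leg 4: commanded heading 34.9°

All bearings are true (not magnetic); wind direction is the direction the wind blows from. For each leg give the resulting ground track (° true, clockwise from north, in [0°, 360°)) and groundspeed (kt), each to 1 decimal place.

Leg 1: track=281.0°, groundspeed=227.9 kt
Leg 2: track=357.2°, groundspeed=242.0 kt
Leg 3: track=346.0°, groundspeed=243.3 kt
Leg 4: track=28.9°, groundspeed=232.2 kt

Leg 1: heading 274.3°; drift +6.7° → track 281.0°, groundspeed 227.9 kt
Leg 2: heading 359.5°; drift -2.3° → track 357.2°, groundspeed 242.0 kt
Leg 3: heading 346.9°; drift -0.9° → track 346.0°, groundspeed 243.3 kt
Leg 4: heading 34.9°; drift -6.0° → track 28.9°, groundspeed 232.2 kt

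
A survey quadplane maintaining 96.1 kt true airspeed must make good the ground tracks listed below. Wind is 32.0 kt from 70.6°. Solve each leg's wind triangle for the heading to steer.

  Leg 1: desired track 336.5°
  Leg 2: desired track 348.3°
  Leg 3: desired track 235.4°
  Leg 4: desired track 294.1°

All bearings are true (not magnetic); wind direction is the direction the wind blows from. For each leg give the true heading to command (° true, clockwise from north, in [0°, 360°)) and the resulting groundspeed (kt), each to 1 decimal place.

Leg 1: desired track 336.5°; wind correction +19.4° → command heading 355.9°, groundspeed 92.9 kt
Leg 2: desired track 348.3°; wind correction +19.3° → command heading 7.6°, groundspeed 86.4 kt
Leg 3: desired track 235.4°; wind correction -5.0° → command heading 230.4°, groundspeed 126.6 kt
Leg 4: desired track 294.1°; wind correction +13.3° → command heading 307.4°, groundspeed 116.8 kt

Leg 1: heading=355.9°, groundspeed=92.9 kt
Leg 2: heading=7.6°, groundspeed=86.4 kt
Leg 3: heading=230.4°, groundspeed=126.6 kt
Leg 4: heading=307.4°, groundspeed=116.8 kt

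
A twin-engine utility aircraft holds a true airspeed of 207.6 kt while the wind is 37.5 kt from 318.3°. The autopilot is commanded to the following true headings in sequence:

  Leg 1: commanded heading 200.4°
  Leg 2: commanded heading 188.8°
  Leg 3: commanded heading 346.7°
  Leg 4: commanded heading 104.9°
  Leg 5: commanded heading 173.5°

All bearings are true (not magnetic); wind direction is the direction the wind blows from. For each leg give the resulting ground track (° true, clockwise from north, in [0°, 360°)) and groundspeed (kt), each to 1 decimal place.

Leg 1: track=192.0°, groundspeed=227.6 kt
Leg 2: track=181.7°, groundspeed=233.3 kt
Leg 3: track=352.5°, groundspeed=175.5 kt
Leg 4: track=109.8°, groundspeed=239.8 kt
Leg 5: track=168.3°, groundspeed=239.2 kt

Leg 1: heading 200.4°; drift -8.4° → track 192.0°, groundspeed 227.6 kt
Leg 2: heading 188.8°; drift -7.1° → track 181.7°, groundspeed 233.3 kt
Leg 3: heading 346.7°; drift +5.8° → track 352.5°, groundspeed 175.5 kt
Leg 4: heading 104.9°; drift +4.9° → track 109.8°, groundspeed 239.8 kt
Leg 5: heading 173.5°; drift -5.2° → track 168.3°, groundspeed 239.2 kt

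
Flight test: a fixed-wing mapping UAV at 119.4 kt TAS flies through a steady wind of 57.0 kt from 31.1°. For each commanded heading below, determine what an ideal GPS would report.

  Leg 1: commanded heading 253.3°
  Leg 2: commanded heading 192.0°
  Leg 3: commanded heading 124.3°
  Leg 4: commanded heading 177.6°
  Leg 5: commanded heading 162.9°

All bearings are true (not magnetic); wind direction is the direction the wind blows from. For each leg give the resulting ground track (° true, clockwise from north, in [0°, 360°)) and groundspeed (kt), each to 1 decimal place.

Leg 1: heading 253.3°; drift -13.3° → track 240.0°, groundspeed 166.1 kt
Leg 2: heading 192.0°; drift +6.1° → track 198.1°, groundspeed 174.3 kt
Leg 3: heading 124.3°; drift +24.9° → track 149.2°, groundspeed 135.1 kt
Leg 4: heading 177.6°; drift +10.7° → track 188.3°, groundspeed 169.9 kt
Leg 5: heading 162.9°; drift +15.1° → track 178.0°, groundspeed 163.0 kt

Leg 1: track=240.0°, groundspeed=166.1 kt
Leg 2: track=198.1°, groundspeed=174.3 kt
Leg 3: track=149.2°, groundspeed=135.1 kt
Leg 4: track=188.3°, groundspeed=169.9 kt
Leg 5: track=178.0°, groundspeed=163.0 kt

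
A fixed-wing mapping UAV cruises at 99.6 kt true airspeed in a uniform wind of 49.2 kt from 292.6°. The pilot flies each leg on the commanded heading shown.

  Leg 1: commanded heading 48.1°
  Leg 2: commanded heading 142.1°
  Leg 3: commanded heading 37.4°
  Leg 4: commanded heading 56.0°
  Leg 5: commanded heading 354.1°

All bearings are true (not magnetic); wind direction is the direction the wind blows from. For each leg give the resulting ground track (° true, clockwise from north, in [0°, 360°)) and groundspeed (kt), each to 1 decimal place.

Leg 1: heading 48.1°; drift +20.2° → track 68.3°, groundspeed 128.7 kt
Leg 2: heading 142.1°; drift -9.7° → track 132.4°, groundspeed 144.5 kt
Leg 3: heading 37.4°; drift +23.0° → track 60.4°, groundspeed 121.8 kt
Leg 4: heading 56.0°; drift +18.0° → track 74.0°, groundspeed 133.2 kt
Leg 5: heading 354.1°; drift +29.6° → track 23.7°, groundspeed 87.5 kt

Leg 1: track=68.3°, groundspeed=128.7 kt
Leg 2: track=132.4°, groundspeed=144.5 kt
Leg 3: track=60.4°, groundspeed=121.8 kt
Leg 4: track=74.0°, groundspeed=133.2 kt
Leg 5: track=23.7°, groundspeed=87.5 kt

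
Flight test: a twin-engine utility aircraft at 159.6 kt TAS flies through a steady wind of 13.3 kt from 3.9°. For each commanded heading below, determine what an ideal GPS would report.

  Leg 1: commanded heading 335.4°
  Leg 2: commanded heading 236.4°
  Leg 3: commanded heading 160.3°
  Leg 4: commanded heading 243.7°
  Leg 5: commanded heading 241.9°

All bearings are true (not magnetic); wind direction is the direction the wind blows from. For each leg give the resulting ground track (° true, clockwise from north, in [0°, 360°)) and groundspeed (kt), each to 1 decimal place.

Leg 1: track=332.9°, groundspeed=148.0 kt
Leg 2: track=232.8°, groundspeed=168.0 kt
Leg 3: track=162.1°, groundspeed=171.9 kt
Leg 4: track=239.7°, groundspeed=166.7 kt
Leg 5: track=238.0°, groundspeed=167.0 kt

Leg 1: heading 335.4°; drift -2.5° → track 332.9°, groundspeed 148.0 kt
Leg 2: heading 236.4°; drift -3.6° → track 232.8°, groundspeed 168.0 kt
Leg 3: heading 160.3°; drift +1.8° → track 162.1°, groundspeed 171.9 kt
Leg 4: heading 243.7°; drift -4.0° → track 239.7°, groundspeed 166.7 kt
Leg 5: heading 241.9°; drift -3.9° → track 238.0°, groundspeed 167.0 kt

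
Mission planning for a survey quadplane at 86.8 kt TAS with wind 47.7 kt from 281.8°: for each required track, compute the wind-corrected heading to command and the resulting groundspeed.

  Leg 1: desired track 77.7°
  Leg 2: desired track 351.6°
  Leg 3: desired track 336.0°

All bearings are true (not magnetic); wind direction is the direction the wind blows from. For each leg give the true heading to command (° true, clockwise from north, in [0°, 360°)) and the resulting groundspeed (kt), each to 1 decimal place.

Leg 1: desired track 77.7°; wind correction -13.0° → command heading 64.7°, groundspeed 128.1 kt
Leg 2: desired track 351.6°; wind correction -31.0° → command heading 320.6°, groundspeed 57.9 kt
Leg 3: desired track 336.0°; wind correction -26.5° → command heading 309.5°, groundspeed 49.8 kt

Leg 1: heading=64.7°, groundspeed=128.1 kt
Leg 2: heading=320.6°, groundspeed=57.9 kt
Leg 3: heading=309.5°, groundspeed=49.8 kt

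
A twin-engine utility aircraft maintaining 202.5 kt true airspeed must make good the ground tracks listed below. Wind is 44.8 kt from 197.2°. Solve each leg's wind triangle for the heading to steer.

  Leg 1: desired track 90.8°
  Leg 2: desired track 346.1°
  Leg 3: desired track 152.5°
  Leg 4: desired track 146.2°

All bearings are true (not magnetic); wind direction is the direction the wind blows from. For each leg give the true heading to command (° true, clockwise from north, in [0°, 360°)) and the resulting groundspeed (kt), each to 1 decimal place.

Leg 1: desired track 90.8°; wind correction +12.3° → command heading 103.1°, groundspeed 210.5 kt
Leg 2: desired track 346.1°; wind correction -6.6° → command heading 339.5°, groundspeed 239.5 kt
Leg 3: desired track 152.5°; wind correction +9.0° → command heading 161.5°, groundspeed 168.2 kt
Leg 4: desired track 146.2°; wind correction +9.9° → command heading 156.1°, groundspeed 171.3 kt

Leg 1: heading=103.1°, groundspeed=210.5 kt
Leg 2: heading=339.5°, groundspeed=239.5 kt
Leg 3: heading=161.5°, groundspeed=168.2 kt
Leg 4: heading=156.1°, groundspeed=171.3 kt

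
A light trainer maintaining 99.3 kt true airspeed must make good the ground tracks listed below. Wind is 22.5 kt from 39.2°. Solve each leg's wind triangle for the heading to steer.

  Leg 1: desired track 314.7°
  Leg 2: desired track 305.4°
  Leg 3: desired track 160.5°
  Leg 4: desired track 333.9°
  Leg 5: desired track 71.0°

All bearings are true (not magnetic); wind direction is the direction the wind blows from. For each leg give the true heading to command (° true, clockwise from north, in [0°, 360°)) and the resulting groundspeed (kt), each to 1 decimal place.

Leg 1: desired track 314.7°; wind correction +13.0° → command heading 327.7°, groundspeed 94.6 kt
Leg 2: desired track 305.4°; wind correction +13.1° → command heading 318.5°, groundspeed 98.2 kt
Leg 3: desired track 160.5°; wind correction -11.2° → command heading 149.3°, groundspeed 109.1 kt
Leg 4: desired track 333.9°; wind correction +11.9° → command heading 345.8°, groundspeed 87.8 kt
Leg 5: desired track 71.0°; wind correction -6.9° → command heading 64.1°, groundspeed 79.5 kt

Leg 1: heading=327.7°, groundspeed=94.6 kt
Leg 2: heading=318.5°, groundspeed=98.2 kt
Leg 3: heading=149.3°, groundspeed=109.1 kt
Leg 4: heading=345.8°, groundspeed=87.8 kt
Leg 5: heading=64.1°, groundspeed=79.5 kt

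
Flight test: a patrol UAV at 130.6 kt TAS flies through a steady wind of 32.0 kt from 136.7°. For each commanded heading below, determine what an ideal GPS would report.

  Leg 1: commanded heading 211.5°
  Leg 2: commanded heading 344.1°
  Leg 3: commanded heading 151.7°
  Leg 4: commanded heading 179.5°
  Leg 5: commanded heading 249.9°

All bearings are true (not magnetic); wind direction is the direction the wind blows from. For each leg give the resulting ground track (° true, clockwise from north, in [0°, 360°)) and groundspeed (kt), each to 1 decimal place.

Leg 1: track=225.7°, groundspeed=126.1 kt
Leg 2: track=338.8°, groundspeed=159.7 kt
Leg 3: track=156.4°, groundspeed=100.0 kt
Leg 4: track=191.0°, groundspeed=109.3 kt
Leg 5: track=261.5°, groundspeed=146.2 kt

Leg 1: heading 211.5°; drift +14.2° → track 225.7°, groundspeed 126.1 kt
Leg 2: heading 344.1°; drift -5.3° → track 338.8°, groundspeed 159.7 kt
Leg 3: heading 151.7°; drift +4.7° → track 156.4°, groundspeed 100.0 kt
Leg 4: heading 179.5°; drift +11.5° → track 191.0°, groundspeed 109.3 kt
Leg 5: heading 249.9°; drift +11.6° → track 261.5°, groundspeed 146.2 kt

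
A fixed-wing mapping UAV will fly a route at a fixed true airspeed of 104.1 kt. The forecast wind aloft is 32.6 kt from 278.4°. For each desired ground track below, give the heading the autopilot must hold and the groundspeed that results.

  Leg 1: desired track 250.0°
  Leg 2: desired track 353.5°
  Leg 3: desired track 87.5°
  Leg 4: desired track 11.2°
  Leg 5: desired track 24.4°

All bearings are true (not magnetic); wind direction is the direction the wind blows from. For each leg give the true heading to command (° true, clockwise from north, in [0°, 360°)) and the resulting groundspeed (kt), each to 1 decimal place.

Leg 1: heading=258.6°, groundspeed=74.3 kt
Leg 2: heading=335.9°, groundspeed=90.8 kt
Leg 3: heading=84.1°, groundspeed=135.9 kt
Leg 4: heading=353.0°, groundspeed=100.5 kt
Leg 5: heading=6.9°, groundspeed=108.3 kt

Leg 1: desired track 250.0°; wind correction +8.6° → command heading 258.6°, groundspeed 74.3 kt
Leg 2: desired track 353.5°; wind correction -17.6° → command heading 335.9°, groundspeed 90.8 kt
Leg 3: desired track 87.5°; wind correction -3.4° → command heading 84.1°, groundspeed 135.9 kt
Leg 4: desired track 11.2°; wind correction -18.2° → command heading 353.0°, groundspeed 100.5 kt
Leg 5: desired track 24.4°; wind correction -17.5° → command heading 6.9°, groundspeed 108.3 kt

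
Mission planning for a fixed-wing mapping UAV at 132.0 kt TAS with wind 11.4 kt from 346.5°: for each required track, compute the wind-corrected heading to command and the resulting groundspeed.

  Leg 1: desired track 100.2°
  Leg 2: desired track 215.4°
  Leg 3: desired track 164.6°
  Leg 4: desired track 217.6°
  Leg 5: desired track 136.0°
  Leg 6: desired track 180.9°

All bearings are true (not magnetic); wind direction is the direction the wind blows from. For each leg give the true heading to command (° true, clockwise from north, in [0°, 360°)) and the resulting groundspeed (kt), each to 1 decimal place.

Leg 1: heading=95.7°, groundspeed=136.2 kt
Leg 2: heading=219.1°, groundspeed=139.2 kt
Leg 3: heading=164.4°, groundspeed=143.4 kt
Leg 4: heading=221.5°, groundspeed=138.9 kt
Leg 5: heading=133.5°, groundspeed=141.7 kt
Leg 6: heading=182.1°, groundspeed=143.0 kt

Leg 1: desired track 100.2°; wind correction -4.5° → command heading 95.7°, groundspeed 136.2 kt
Leg 2: desired track 215.4°; wind correction +3.7° → command heading 219.1°, groundspeed 139.2 kt
Leg 3: desired track 164.6°; wind correction -0.2° → command heading 164.4°, groundspeed 143.4 kt
Leg 4: desired track 217.6°; wind correction +3.9° → command heading 221.5°, groundspeed 138.9 kt
Leg 5: desired track 136.0°; wind correction -2.5° → command heading 133.5°, groundspeed 141.7 kt
Leg 6: desired track 180.9°; wind correction +1.2° → command heading 182.1°, groundspeed 143.0 kt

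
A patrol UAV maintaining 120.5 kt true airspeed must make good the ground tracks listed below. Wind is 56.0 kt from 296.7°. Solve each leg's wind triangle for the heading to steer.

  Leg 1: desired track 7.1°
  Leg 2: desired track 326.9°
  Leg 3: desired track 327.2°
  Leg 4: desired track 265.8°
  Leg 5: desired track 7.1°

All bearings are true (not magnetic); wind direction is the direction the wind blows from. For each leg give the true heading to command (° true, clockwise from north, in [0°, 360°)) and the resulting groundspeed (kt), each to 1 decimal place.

Leg 1: desired track 7.1°; wind correction -26.0° → command heading 341.1°, groundspeed 89.6 kt
Leg 2: desired track 326.9°; wind correction -13.5° → command heading 313.4°, groundspeed 68.8 kt
Leg 3: desired track 327.2°; wind correction -13.6° → command heading 313.6°, groundspeed 68.8 kt
Leg 4: desired track 265.8°; wind correction +13.8° → command heading 279.6°, groundspeed 69.0 kt
Leg 5: desired track 7.1°; wind correction -26.0° → command heading 341.1°, groundspeed 89.6 kt

Leg 1: heading=341.1°, groundspeed=89.6 kt
Leg 2: heading=313.4°, groundspeed=68.8 kt
Leg 3: heading=313.6°, groundspeed=68.8 kt
Leg 4: heading=279.6°, groundspeed=69.0 kt
Leg 5: heading=341.1°, groundspeed=89.6 kt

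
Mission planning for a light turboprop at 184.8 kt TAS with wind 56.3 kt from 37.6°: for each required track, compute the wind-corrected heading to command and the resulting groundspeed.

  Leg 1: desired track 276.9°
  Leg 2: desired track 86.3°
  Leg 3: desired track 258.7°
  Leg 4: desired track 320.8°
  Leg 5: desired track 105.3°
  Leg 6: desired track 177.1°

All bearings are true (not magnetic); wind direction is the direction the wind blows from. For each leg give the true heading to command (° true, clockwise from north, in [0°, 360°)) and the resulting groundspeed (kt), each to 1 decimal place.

Leg 1: heading=292.1°, groundspeed=207.1 kt
Leg 2: heading=73.1°, groundspeed=142.7 kt
Leg 3: heading=270.3°, groundspeed=223.5 kt
Leg 4: heading=338.1°, groundspeed=163.6 kt
Leg 5: heading=88.9°, groundspeed=155.9 kt
Leg 6: heading=165.7°, groundspeed=224.0 kt

Leg 1: desired track 276.9°; wind correction +15.2° → command heading 292.1°, groundspeed 207.1 kt
Leg 2: desired track 86.3°; wind correction -13.2° → command heading 73.1°, groundspeed 142.7 kt
Leg 3: desired track 258.7°; wind correction +11.6° → command heading 270.3°, groundspeed 223.5 kt
Leg 4: desired track 320.8°; wind correction +17.3° → command heading 338.1°, groundspeed 163.6 kt
Leg 5: desired track 105.3°; wind correction -16.4° → command heading 88.9°, groundspeed 155.9 kt
Leg 6: desired track 177.1°; wind correction -11.4° → command heading 165.7°, groundspeed 224.0 kt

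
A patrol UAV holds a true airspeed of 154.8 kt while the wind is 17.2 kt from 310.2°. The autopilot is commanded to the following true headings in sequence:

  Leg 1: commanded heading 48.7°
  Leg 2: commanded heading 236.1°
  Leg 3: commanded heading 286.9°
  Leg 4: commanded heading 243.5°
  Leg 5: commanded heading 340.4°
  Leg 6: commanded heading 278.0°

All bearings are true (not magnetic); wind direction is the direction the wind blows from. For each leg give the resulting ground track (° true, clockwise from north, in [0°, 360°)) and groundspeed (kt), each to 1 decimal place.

Leg 1: track=54.9°, groundspeed=158.3 kt
Leg 2: track=229.8°, groundspeed=151.0 kt
Leg 3: track=284.1°, groundspeed=139.2 kt
Leg 4: track=237.4°, groundspeed=148.8 kt
Leg 5: track=343.9°, groundspeed=140.2 kt
Leg 6: track=274.3°, groundspeed=140.5 kt

Leg 1: heading 48.7°; drift +6.2° → track 54.9°, groundspeed 158.3 kt
Leg 2: heading 236.1°; drift -6.3° → track 229.8°, groundspeed 151.0 kt
Leg 3: heading 286.9°; drift -2.8° → track 284.1°, groundspeed 139.2 kt
Leg 4: heading 243.5°; drift -6.1° → track 237.4°, groundspeed 148.8 kt
Leg 5: heading 340.4°; drift +3.5° → track 343.9°, groundspeed 140.2 kt
Leg 6: heading 278.0°; drift -3.7° → track 274.3°, groundspeed 140.5 kt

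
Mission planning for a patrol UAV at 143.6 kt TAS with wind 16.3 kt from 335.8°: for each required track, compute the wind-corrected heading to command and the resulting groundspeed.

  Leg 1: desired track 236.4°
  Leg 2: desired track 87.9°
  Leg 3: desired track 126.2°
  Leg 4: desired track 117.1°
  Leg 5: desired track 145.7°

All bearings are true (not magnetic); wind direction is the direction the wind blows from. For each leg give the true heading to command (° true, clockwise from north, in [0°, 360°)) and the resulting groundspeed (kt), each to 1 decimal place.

Leg 1: heading=242.8°, groundspeed=145.4 kt
Leg 2: heading=81.9°, groundspeed=148.9 kt
Leg 3: heading=123.0°, groundspeed=157.5 kt
Leg 4: heading=113.0°, groundspeed=156.0 kt
Leg 5: heading=144.6°, groundspeed=159.6 kt

Leg 1: desired track 236.4°; wind correction +6.4° → command heading 242.8°, groundspeed 145.4 kt
Leg 2: desired track 87.9°; wind correction -6.0° → command heading 81.9°, groundspeed 148.9 kt
Leg 3: desired track 126.2°; wind correction -3.2° → command heading 123.0°, groundspeed 157.5 kt
Leg 4: desired track 117.1°; wind correction -4.1° → command heading 113.0°, groundspeed 156.0 kt
Leg 5: desired track 145.7°; wind correction -1.1° → command heading 144.6°, groundspeed 159.6 kt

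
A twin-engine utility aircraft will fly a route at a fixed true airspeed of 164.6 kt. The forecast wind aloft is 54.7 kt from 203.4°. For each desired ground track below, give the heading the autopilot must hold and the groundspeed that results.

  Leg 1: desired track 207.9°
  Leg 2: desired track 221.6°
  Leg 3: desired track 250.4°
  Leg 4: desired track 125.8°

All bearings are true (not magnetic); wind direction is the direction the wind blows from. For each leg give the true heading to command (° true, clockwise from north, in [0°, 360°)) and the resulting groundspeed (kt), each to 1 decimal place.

Leg 1: desired track 207.9°; wind correction -1.5° → command heading 206.4°, groundspeed 110.0 kt
Leg 2: desired track 221.6°; wind correction -6.0° → command heading 215.6°, groundspeed 111.7 kt
Leg 3: desired track 250.4°; wind correction -14.1° → command heading 236.3°, groundspeed 122.4 kt
Leg 4: desired track 125.8°; wind correction +18.9° → command heading 144.7°, groundspeed 143.9 kt

Leg 1: heading=206.4°, groundspeed=110.0 kt
Leg 2: heading=215.6°, groundspeed=111.7 kt
Leg 3: heading=236.3°, groundspeed=122.4 kt
Leg 4: heading=144.7°, groundspeed=143.9 kt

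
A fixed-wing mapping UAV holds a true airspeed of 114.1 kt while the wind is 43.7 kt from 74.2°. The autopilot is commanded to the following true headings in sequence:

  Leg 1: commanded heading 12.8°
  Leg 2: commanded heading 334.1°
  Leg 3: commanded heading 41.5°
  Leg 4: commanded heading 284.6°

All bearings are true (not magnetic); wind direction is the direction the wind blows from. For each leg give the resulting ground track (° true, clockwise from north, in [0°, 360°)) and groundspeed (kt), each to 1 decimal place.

Leg 1: heading 12.8°; drift -22.4° → track 350.4°, groundspeed 100.8 kt
Leg 2: heading 334.1°; drift -19.5° → track 314.6°, groundspeed 129.1 kt
Leg 3: heading 41.5°; drift -17.0° → track 24.5°, groundspeed 80.8 kt
Leg 4: heading 284.6°; drift -8.3° → track 276.3°, groundspeed 153.4 kt

Leg 1: track=350.4°, groundspeed=100.8 kt
Leg 2: track=314.6°, groundspeed=129.1 kt
Leg 3: track=24.5°, groundspeed=80.8 kt
Leg 4: track=276.3°, groundspeed=153.4 kt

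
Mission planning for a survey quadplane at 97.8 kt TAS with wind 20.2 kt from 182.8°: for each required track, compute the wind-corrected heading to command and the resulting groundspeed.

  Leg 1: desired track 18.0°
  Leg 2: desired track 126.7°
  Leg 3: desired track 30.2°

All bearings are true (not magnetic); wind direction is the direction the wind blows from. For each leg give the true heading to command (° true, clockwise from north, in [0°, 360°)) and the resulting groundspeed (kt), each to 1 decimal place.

Leg 1: desired track 18.0°; wind correction +3.1° → command heading 21.1°, groundspeed 117.1 kt
Leg 2: desired track 126.7°; wind correction +9.9° → command heading 136.6°, groundspeed 85.1 kt
Leg 3: desired track 30.2°; wind correction +5.5° → command heading 35.7°, groundspeed 115.3 kt

Leg 1: heading=21.1°, groundspeed=117.1 kt
Leg 2: heading=136.6°, groundspeed=85.1 kt
Leg 3: heading=35.7°, groundspeed=115.3 kt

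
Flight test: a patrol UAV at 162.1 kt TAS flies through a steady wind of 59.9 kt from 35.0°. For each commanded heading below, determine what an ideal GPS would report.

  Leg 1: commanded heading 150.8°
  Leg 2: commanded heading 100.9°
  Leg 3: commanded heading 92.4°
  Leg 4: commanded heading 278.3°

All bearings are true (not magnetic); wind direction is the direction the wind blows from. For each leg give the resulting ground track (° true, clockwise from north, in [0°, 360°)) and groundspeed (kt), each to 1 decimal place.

Leg 1: heading 150.8°; drift +16.0° → track 166.8°, groundspeed 195.7 kt
Leg 2: heading 100.9°; drift +21.7° → track 122.6°, groundspeed 148.1 kt
Leg 3: heading 92.4°; drift +21.2° → track 113.6°, groundspeed 139.3 kt
Leg 4: heading 278.3°; drift -15.8° → track 262.5°, groundspeed 196.4 kt

Leg 1: track=166.8°, groundspeed=195.7 kt
Leg 2: track=122.6°, groundspeed=148.1 kt
Leg 3: track=113.6°, groundspeed=139.3 kt
Leg 4: track=262.5°, groundspeed=196.4 kt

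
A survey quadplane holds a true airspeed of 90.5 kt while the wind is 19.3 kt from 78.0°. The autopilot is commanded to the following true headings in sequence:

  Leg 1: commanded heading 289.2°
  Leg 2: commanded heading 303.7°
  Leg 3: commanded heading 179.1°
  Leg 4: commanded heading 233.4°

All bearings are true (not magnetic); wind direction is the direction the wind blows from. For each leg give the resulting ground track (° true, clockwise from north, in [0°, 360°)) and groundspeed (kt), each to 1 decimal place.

Leg 1: heading 289.2°; drift -5.3° → track 283.9°, groundspeed 107.5 kt
Leg 2: heading 303.7°; drift -7.6° → track 296.1°, groundspeed 104.9 kt
Leg 3: heading 179.1°; drift +11.4° → track 190.5°, groundspeed 96.1 kt
Leg 4: heading 233.4°; drift +4.3° → track 237.7°, groundspeed 108.3 kt

Leg 1: track=283.9°, groundspeed=107.5 kt
Leg 2: track=296.1°, groundspeed=104.9 kt
Leg 3: track=190.5°, groundspeed=96.1 kt
Leg 4: track=237.7°, groundspeed=108.3 kt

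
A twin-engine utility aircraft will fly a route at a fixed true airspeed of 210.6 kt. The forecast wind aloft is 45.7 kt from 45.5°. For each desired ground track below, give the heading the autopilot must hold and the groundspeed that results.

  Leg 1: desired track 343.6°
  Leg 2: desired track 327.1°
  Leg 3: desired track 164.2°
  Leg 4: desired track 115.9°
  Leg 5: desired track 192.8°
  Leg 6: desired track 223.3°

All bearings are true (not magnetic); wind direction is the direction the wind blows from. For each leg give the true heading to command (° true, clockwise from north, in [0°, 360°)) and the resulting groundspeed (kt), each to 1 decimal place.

Leg 1: desired track 343.6°; wind correction +11.0° → command heading 354.6°, groundspeed 185.2 kt
Leg 2: desired track 327.1°; wind correction +12.3° → command heading 339.4°, groundspeed 196.6 kt
Leg 3: desired track 164.2°; wind correction -11.0° → command heading 153.2°, groundspeed 228.7 kt
Leg 4: desired track 115.9°; wind correction -11.8° → command heading 104.1°, groundspeed 190.8 kt
Leg 5: desired track 192.8°; wind correction -6.7° → command heading 186.1°, groundspeed 247.6 kt
Leg 6: desired track 223.3°; wind correction -0.5° → command heading 222.8°, groundspeed 256.3 kt

Leg 1: heading=354.6°, groundspeed=185.2 kt
Leg 2: heading=339.4°, groundspeed=196.6 kt
Leg 3: heading=153.2°, groundspeed=228.7 kt
Leg 4: heading=104.1°, groundspeed=190.8 kt
Leg 5: heading=186.1°, groundspeed=247.6 kt
Leg 6: heading=222.8°, groundspeed=256.3 kt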